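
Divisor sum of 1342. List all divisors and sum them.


Divisors of 1342: 1, 2, 11, 22, 61, 122, 671, 1342
Sum = 1 + 2 + 11 + 22 + 61 + 122 + 671 + 1342 = 2232

σ(1342) = 2232


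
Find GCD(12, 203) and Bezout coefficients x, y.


Tabular extended Euclidean (each row: r = 12*s + 203*t):
r=12, s=1, t=0
r=203, s=0, t=1
q=0: r=12, s=1, t=0   [12*(1) + 203*(0) = 12]
q=16: r=11, s=-16, t=1   [12*(-16) + 203*(1) = 11]
q=1: r=1, s=17, t=-1   [12*(17) + 203*(-1) = 1]
q=11: r=0, s=-203, t=12   [12*(-203) + 203*(12) = 0]
GCD = 1; from the row with r=1: x=17, y=-1
Check: 12*(17) + 203*(-1) = 204 - 203 = 1

GCD = 1, x = 17, y = -1


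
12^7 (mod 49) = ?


12^1 mod 49 = 12
12^2 mod 49 = 46
12^3 mod 49 = 13
12^4 mod 49 = 9
12^5 mod 49 = 10
12^6 mod 49 = 22
12^7 mod 49 = 19


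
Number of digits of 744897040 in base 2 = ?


744897040 in base 2 = 101100011001100011101000010000
Number of digits = 30

30 digits (base 2)


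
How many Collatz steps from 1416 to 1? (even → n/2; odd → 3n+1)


1416 → 708 → 354 → 177 → 532 → 266 → 133 → 400 → 200 → 100 → 50 → 25 → 76 → 38 → 19 → 58 → 29 → 88 → 44 → 22 → 11 → 34 → 17 → 52 → 26 → 13 → 40 → 20 → 10 → 5 → 16 → 8 → 4 → 2 → 1
Total steps = 34

34 steps


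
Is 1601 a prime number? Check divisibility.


Check divisors up to sqrt(1601) = 40.0125
No divisors found.
1601 is prime.

Yes, 1601 is prime


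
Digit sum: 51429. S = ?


5 + 1 + 4 + 2 + 9 = 21


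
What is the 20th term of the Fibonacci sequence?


Sequence: 1, 1, 2, 3, 5, 8, 13, 21, 34, 55, 89, 144, 233, 377, 610, 987, 1597, 2584, 4181, 6765
F(20) = 6765


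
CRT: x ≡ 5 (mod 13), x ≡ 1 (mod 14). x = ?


M = 13*14 = 182
M1 = M/13 = 14, M2 = M/14 = 13
M1^(-1) mod 13 = 1, M2^(-1) mod 14 = 13
x = 5*14*1 + 1*13*13 = 239
239 mod 182 = 57
Check: 57 mod 13 = 5 ✓, 57 mod 14 = 1 ✓

x ≡ 57 (mod 182)


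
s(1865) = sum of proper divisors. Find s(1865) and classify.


Proper divisors: 1, 5, 373
Sum = 1 + 5 + 373 = 379
379 < 1865 → deficient

s(1865) = 379 (deficient)


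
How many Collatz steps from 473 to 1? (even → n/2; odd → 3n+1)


473 → 1420 → 710 → 355 → 1066 → 533 → 1600 → 800 → 400 → 200 → 100 → 50 → 25 → 76 → 38 → 19 → 58 → 29 → 88 → 44 → 22 → 11 → 34 → 17 → 52 → 26 → 13 → 40 → 20 → 10 → 5 → 16 → 8 → 4 → 2 → 1
Total steps = 35

35 steps


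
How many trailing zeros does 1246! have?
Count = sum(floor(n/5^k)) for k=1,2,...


floor(1246/5) = 249
floor(1246/25) = 49
floor(1246/125) = 9
floor(1246/625) = 1
Total = 308

308 trailing zeros


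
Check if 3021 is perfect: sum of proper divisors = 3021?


Proper divisors of 3021: 1, 3, 19, 53, 57, 159, 1007
Sum = 1 + 3 + 19 + 53 + 57 + 159 + 1007 = 1299

No, 3021 is not perfect (1299 ≠ 3021)


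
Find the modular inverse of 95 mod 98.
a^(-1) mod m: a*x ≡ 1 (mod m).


Use the extended Euclidean algorithm on (98, 95); each row r = 98*s + 95*t:
r=98, s=1, t=0
r=95, s=0, t=1
q=1: r=3, s=1, t=-1   [98*(1) + 95*(-1) = 3]
q=31: r=2, s=-31, t=32   [98*(-31) + 95*(32) = 2]
q=1: r=1, s=32, t=-33   [98*(32) + 95*(-33) = 1]
q=2: r=0, s=-95, t=98   [98*(-95) + 95*(98) = 0]
GCD = 1 with t = -33, so 95*(-33) ≡ 1 (mod 98)
Inverse = -33 mod 98 = 65
Check: 95 * 65 = 6175 ≡ 1 (mod 98)

95^(-1) ≡ 65 (mod 98)


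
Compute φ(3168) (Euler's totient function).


3168 = 2^5 × 3^2 × 11
Prime factors: 2, 3, 11
φ(3168) = 3168 × (1-1/2) × (1-1/3) × (1-1/11)
= 3168 × 1/2 × 2/3 × 10/11 = 960

φ(3168) = 960


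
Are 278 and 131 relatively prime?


Euclidean algorithm:
278 = 2 * 131 + 16
131 = 8 * 16 + 3
16 = 5 * 3 + 1
3 = 3 * 1 + 0
GCD(278, 131) = 1

Yes, coprime (GCD = 1)


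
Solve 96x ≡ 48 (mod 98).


GCD(96, 98) = 2 divides 48
Divide: 48x ≡ 24 (mod 49)
x ≡ 25 (mod 49)


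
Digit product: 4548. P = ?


4 × 5 × 4 × 8 = 640


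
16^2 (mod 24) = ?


16^1 mod 24 = 16
16^2 mod 24 = 16


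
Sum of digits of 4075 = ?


4 + 0 + 7 + 5 = 16


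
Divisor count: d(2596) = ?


2596 = 2^2 × 11^1 × 59^1
d(2596) = (2+1) × (1+1) × (1+1) = 12

12 divisors


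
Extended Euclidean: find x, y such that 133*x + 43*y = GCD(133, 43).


Tabular extended Euclidean (each row: r = 133*s + 43*t):
r=133, s=1, t=0
r=43, s=0, t=1
q=3: r=4, s=1, t=-3   [133*(1) + 43*(-3) = 4]
q=10: r=3, s=-10, t=31   [133*(-10) + 43*(31) = 3]
q=1: r=1, s=11, t=-34   [133*(11) + 43*(-34) = 1]
q=3: r=0, s=-43, t=133   [133*(-43) + 43*(133) = 0]
GCD = 1; from the row with r=1: x=11, y=-34
Check: 133*(11) + 43*(-34) = 1463 - 1462 = 1

GCD = 1, x = 11, y = -34


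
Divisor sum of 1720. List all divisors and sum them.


Divisors of 1720: 1, 2, 4, 5, 8, 10, 20, 40, 43, 86, 172, 215, 344, 430, 860, 1720
Sum = 1 + 2 + 4 + 5 + 8 + 10 + 20 + 40 + 43 + 86 + 172 + 215 + 344 + 430 + 860 + 1720 = 3960

σ(1720) = 3960


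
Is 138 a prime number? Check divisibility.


138 / 2 = 69 (exact division)
138 is NOT prime.

No, 138 is not prime


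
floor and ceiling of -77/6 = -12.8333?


-77/6 = -12.8333
floor = -13
ceil = -12

floor = -13, ceil = -12


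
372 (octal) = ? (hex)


372 (base 8) = 250 (decimal)
250 (decimal) = FA (base 16)


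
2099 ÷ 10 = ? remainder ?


2099 = 10 * 209 + 9
Check: 2090 + 9 = 2099

q = 209, r = 9


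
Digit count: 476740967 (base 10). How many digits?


476740967 has 9 digits in base 10
floor(log10(476740967)) + 1 = floor(8.6783) + 1 = 9

9 digits (base 10)


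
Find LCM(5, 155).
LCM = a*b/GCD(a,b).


GCD(5, 155) = 5
LCM = 5*155/5 = 775/5 = 155

LCM = 155


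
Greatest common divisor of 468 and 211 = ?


468 = 2 * 211 + 46
211 = 4 * 46 + 27
46 = 1 * 27 + 19
27 = 1 * 19 + 8
19 = 2 * 8 + 3
8 = 2 * 3 + 2
3 = 1 * 2 + 1
2 = 2 * 1 + 0
GCD = 1


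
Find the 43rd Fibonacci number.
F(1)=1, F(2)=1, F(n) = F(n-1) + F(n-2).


Sequence: 1, 1, 2, 3, 5, 8, 13, 21, 34, 55, 89, 144, 233, 377, 610, 987, 1597, 2584, 4181, 6765, 10946, 17711, 28657, 46368, 75025, 121393, 196418, 317811, 514229, 832040, 1346269, 2178309, 3524578, 5702887, 9227465, 14930352, 24157817, 39088169, 63245986, 102334155, 165580141, 267914296, 433494437
F(43) = 433494437


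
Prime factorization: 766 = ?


766 / 2 = 383
383 / 383 = 1
766 = 2 × 383


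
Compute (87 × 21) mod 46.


87 × 21 = 1827
1827 mod 46 = 33


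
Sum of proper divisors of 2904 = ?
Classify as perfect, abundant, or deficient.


Proper divisors: 1, 2, 3, 4, 6, 8, 11, 12, 22, 24, 33, 44, 66, 88, 121, 132, 242, 264, 363, 484, 726, 968, 1452
Sum = 1 + 2 + 3 + 4 + 6 + 8 + 11 + 12 + 22 + 24 + 33 + 44 + 66 + 88 + 121 + 132 + 242 + 264 + 363 + 484 + 726 + 968 + 1452 = 5076
5076 > 2904 → abundant

s(2904) = 5076 (abundant)


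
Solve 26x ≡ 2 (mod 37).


GCD(26, 37) = 1, unique solution
a^(-1) mod 37 = 10
x = 10 * 2 mod 37 = 20

x ≡ 20 (mod 37)


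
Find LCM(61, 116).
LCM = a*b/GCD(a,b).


GCD(61, 116) = 1
LCM = 61*116/1 = 7076/1 = 7076

LCM = 7076


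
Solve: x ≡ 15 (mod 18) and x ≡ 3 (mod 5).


M = 18*5 = 90
M1 = M/18 = 5, M2 = M/5 = 18
M1^(-1) mod 18 = 11, M2^(-1) mod 5 = 2
x = 15*5*11 + 3*18*2 = 933
933 mod 90 = 33
Check: 33 mod 18 = 15 ✓, 33 mod 5 = 3 ✓

x ≡ 33 (mod 90)


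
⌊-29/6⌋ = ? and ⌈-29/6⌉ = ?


-29/6 = -4.8333
floor = -5
ceil = -4

floor = -5, ceil = -4


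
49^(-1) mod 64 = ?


Use the extended Euclidean algorithm on (64, 49); each row r = 64*s + 49*t:
r=64, s=1, t=0
r=49, s=0, t=1
q=1: r=15, s=1, t=-1   [64*(1) + 49*(-1) = 15]
q=3: r=4, s=-3, t=4   [64*(-3) + 49*(4) = 4]
q=3: r=3, s=10, t=-13   [64*(10) + 49*(-13) = 3]
q=1: r=1, s=-13, t=17   [64*(-13) + 49*(17) = 1]
q=3: r=0, s=49, t=-64   [64*(49) + 49*(-64) = 0]
GCD = 1 with t = 17, so 49*(17) ≡ 1 (mod 64)
Inverse = 17 mod 64 = 17
Check: 49 * 17 = 833 ≡ 1 (mod 64)

49^(-1) ≡ 17 (mod 64)


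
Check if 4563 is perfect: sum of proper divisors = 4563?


Proper divisors of 4563: 1, 3, 9, 13, 27, 39, 117, 169, 351, 507, 1521
Sum = 1 + 3 + 9 + 13 + 27 + 39 + 117 + 169 + 351 + 507 + 1521 = 2757

No, 4563 is not perfect (2757 ≠ 4563)


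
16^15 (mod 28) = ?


16^1 mod 28 = 16
16^2 mod 28 = 4
16^3 mod 28 = 8
16^4 mod 28 = 16
16^5 mod 28 = 4
16^6 mod 28 = 8
16^7 mod 28 = 16
16^8 mod 28 = 4
16^9 mod 28 = 8
16^10 mod 28 = 16
16^11 mod 28 = 4
16^12 mod 28 = 8
16^13 mod 28 = 16
16^14 mod 28 = 4
16^15 mod 28 = 8


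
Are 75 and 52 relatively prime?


Euclidean algorithm:
75 = 1 * 52 + 23
52 = 2 * 23 + 6
23 = 3 * 6 + 5
6 = 1 * 5 + 1
5 = 5 * 1 + 0
GCD(75, 52) = 1

Yes, coprime (GCD = 1)


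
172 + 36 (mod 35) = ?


172 + 36 = 208
208 mod 35 = 33


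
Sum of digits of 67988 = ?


6 + 7 + 9 + 8 + 8 = 38


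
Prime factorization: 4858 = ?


4858 / 2 = 2429
2429 / 7 = 347
347 / 347 = 1
4858 = 2 × 7 × 347


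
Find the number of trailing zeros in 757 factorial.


floor(757/5) = 151
floor(757/25) = 30
floor(757/125) = 6
floor(757/625) = 1
Total = 188

188 trailing zeros


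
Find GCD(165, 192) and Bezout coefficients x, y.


Tabular extended Euclidean (each row: r = 165*s + 192*t):
r=165, s=1, t=0
r=192, s=0, t=1
q=0: r=165, s=1, t=0   [165*(1) + 192*(0) = 165]
q=1: r=27, s=-1, t=1   [165*(-1) + 192*(1) = 27]
q=6: r=3, s=7, t=-6   [165*(7) + 192*(-6) = 3]
q=9: r=0, s=-64, t=55   [165*(-64) + 192*(55) = 0]
GCD = 3; from the row with r=3: x=7, y=-6
Check: 165*(7) + 192*(-6) = 1155 - 1152 = 3

GCD = 3, x = 7, y = -6


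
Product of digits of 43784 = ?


4 × 3 × 7 × 8 × 4 = 2688


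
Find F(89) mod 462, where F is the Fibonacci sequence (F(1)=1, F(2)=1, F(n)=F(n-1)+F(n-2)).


F(k) mod 462 for k=1..89:
1, 1, 2, 3, 5, 8, 13, 21, 34, 55, 89, 144, 233, 377, 148, 63, 211, 274, 23, 297, 320, 155, 13, 168, 181, 349, 68, 417, 23, 440, 1, 441, 442, 421, 401, 360, 299, 197, 34, 231, 265, 34, 299, 333, 170, 41, 211, 252, 1, 253, 254, 45, 299, 344, 181, 63, 244, 307, 89, 396, 23, 419, 442, 399, 379, 316, 233, 87, 320, 407, 265, 210, 13, 223, 236, 459, 233, 230, 1, 231, 232, 1, 233, 234, 5, 239, 244, 21, 265
F(89) mod 462 = 265


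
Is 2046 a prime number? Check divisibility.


2046 / 2 = 1023 (exact division)
2046 is NOT prime.

No, 2046 is not prime


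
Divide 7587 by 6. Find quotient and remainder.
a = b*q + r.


7587 = 6 * 1264 + 3
Check: 7584 + 3 = 7587

q = 1264, r = 3


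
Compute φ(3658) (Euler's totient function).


3658 = 2 × 31 × 59
Prime factors: 2, 31, 59
φ(3658) = 3658 × (1-1/2) × (1-1/31) × (1-1/59)
= 3658 × 1/2 × 30/31 × 58/59 = 1740

φ(3658) = 1740


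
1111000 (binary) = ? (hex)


1111000 (base 2) = 120 (decimal)
120 (decimal) = 78 (base 16)


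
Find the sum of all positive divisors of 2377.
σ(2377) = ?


Divisors of 2377: 1, 2377
Sum = 1 + 2377 = 2378

σ(2377) = 2378


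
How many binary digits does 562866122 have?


562866122 in base 2 = 100001100011001010011111001010
Number of digits = 30

30 digits (base 2)


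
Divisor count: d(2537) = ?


2537 = 43^1 × 59^1
d(2537) = (1+1) × (1+1) = 4

4 divisors


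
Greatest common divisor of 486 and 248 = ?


486 = 1 * 248 + 238
248 = 1 * 238 + 10
238 = 23 * 10 + 8
10 = 1 * 8 + 2
8 = 4 * 2 + 0
GCD = 2


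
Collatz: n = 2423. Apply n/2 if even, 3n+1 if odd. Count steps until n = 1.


2423 → 7270 → 3635 → 10906 → 5453 → 16360 → 8180 → 4090 → 2045 → 6136 → 3068 → 1534 → 767 → 2302 → 1151 → 3454 → 1727 → 5182 → 2591 → 7774 → 3887 → 11662 → 5831 → 17494 → 8747 → 26242 → 13121 → 39364 → 19682 → 9841 → 29524 → 14762 → 7381 → 22144 → 11072 → 5536 → 2768 → 1384 → 692 → 346 → 173 → 520 → 260 → 130 → 65 → 196 → 98 → 49 → 148 → 74 → 37 → 112 → 56 → 28 → 14 → 7 → 22 → 11 → 34 → 17 → 52 → 26 → 13 → 40 → 20 → 10 → 5 → 16 → 8 → 4 → 2 → 1
Total steps = 71

71 steps


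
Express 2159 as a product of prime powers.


2159 / 17 = 127
127 / 127 = 1
2159 = 17 × 127


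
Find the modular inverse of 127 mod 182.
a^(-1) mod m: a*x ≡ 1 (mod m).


Use the extended Euclidean algorithm on (182, 127); each row r = 182*s + 127*t:
r=182, s=1, t=0
r=127, s=0, t=1
q=1: r=55, s=1, t=-1   [182*(1) + 127*(-1) = 55]
q=2: r=17, s=-2, t=3   [182*(-2) + 127*(3) = 17]
q=3: r=4, s=7, t=-10   [182*(7) + 127*(-10) = 4]
q=4: r=1, s=-30, t=43   [182*(-30) + 127*(43) = 1]
q=4: r=0, s=127, t=-182   [182*(127) + 127*(-182) = 0]
GCD = 1 with t = 43, so 127*(43) ≡ 1 (mod 182)
Inverse = 43 mod 182 = 43
Check: 127 * 43 = 5461 ≡ 1 (mod 182)

127^(-1) ≡ 43 (mod 182)


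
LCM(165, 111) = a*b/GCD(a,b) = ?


GCD(165, 111) = 3
LCM = 165*111/3 = 18315/3 = 6105

LCM = 6105


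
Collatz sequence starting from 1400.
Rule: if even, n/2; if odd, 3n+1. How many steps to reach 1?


1400 → 700 → 350 → 175 → 526 → 263 → 790 → 395 → 1186 → 593 → 1780 → 890 → 445 → 1336 → 668 → 334 → 167 → 502 → 251 → 754 → 377 → 1132 → 566 → 283 → 850 → 425 → 1276 → 638 → 319 → 958 → 479 → 1438 → 719 → 2158 → 1079 → 3238 → 1619 → 4858 → 2429 → 7288 → 3644 → 1822 → 911 → 2734 → 1367 → 4102 → 2051 → 6154 → 3077 → 9232 → 4616 → 2308 → 1154 → 577 → 1732 → 866 → 433 → 1300 → 650 → 325 → 976 → 488 → 244 → 122 → 61 → 184 → 92 → 46 → 23 → 70 → 35 → 106 → 53 → 160 → 80 → 40 → 20 → 10 → 5 → 16 → 8 → 4 → 2 → 1
Total steps = 83

83 steps


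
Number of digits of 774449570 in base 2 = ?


774449570 in base 2 = 101110001010010010100110100010
Number of digits = 30

30 digits (base 2)


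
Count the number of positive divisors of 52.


52 = 2^2 × 13^1
d(52) = (2+1) × (1+1) = 6

6 divisors


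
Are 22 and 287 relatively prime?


Euclidean algorithm:
287 = 13 * 22 + 1
22 = 22 * 1 + 0
GCD(22, 287) = 1

Yes, coprime (GCD = 1)


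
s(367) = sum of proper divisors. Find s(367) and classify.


Proper divisors: 1
Sum = 1 = 1
1 < 367 → deficient

s(367) = 1 (deficient)


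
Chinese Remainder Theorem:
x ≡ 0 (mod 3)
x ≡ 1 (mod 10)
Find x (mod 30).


M = 3*10 = 30
M1 = M/3 = 10, M2 = M/10 = 3
M1^(-1) mod 3 = 1, M2^(-1) mod 10 = 7
x = 0*10*1 + 1*3*7 = 21
21 mod 30 = 21
Check: 21 mod 3 = 0 ✓, 21 mod 10 = 1 ✓

x ≡ 21 (mod 30)


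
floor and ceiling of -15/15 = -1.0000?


-15/15 = -1.0000
floor = -1
ceil = -1

floor = -1, ceil = -1


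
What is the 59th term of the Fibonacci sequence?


Sequence: 1, 1, 2, 3, 5, 8, 13, 21, 34, 55, 89, 144, 233, 377, 610, 987, 1597, 2584, 4181, 6765, 10946, 17711, 28657, 46368, 75025, 121393, 196418, 317811, 514229, 832040, 1346269, 2178309, 3524578, 5702887, 9227465, 14930352, 24157817, 39088169, 63245986, 102334155, 165580141, 267914296, 433494437, 701408733, 1134903170, 1836311903, 2971215073, 4807526976, 7778742049, 12586269025, 20365011074, 32951280099, 53316291173, 86267571272, 139583862445, 225851433717, 365435296162, 591286729879, 956722026041
F(59) = 956722026041


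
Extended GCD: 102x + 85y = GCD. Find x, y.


Tabular extended Euclidean (each row: r = 102*s + 85*t):
r=102, s=1, t=0
r=85, s=0, t=1
q=1: r=17, s=1, t=-1   [102*(1) + 85*(-1) = 17]
q=5: r=0, s=-5, t=6   [102*(-5) + 85*(6) = 0]
GCD = 17; from the row with r=17: x=1, y=-1
Check: 102*(1) + 85*(-1) = 102 - 85 = 17

GCD = 17, x = 1, y = -1


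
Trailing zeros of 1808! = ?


floor(1808/5) = 361
floor(1808/25) = 72
floor(1808/125) = 14
floor(1808/625) = 2
Total = 449

449 trailing zeros


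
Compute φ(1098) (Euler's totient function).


1098 = 2 × 3^2 × 61
Prime factors: 2, 3, 61
φ(1098) = 1098 × (1-1/2) × (1-1/3) × (1-1/61)
= 1098 × 1/2 × 2/3 × 60/61 = 360

φ(1098) = 360


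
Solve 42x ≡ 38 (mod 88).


GCD(42, 88) = 2 divides 38
Divide: 21x ≡ 19 (mod 44)
x ≡ 3 (mod 44)


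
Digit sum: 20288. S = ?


2 + 0 + 2 + 8 + 8 = 20


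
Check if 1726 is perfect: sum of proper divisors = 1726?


Proper divisors of 1726: 1, 2, 863
Sum = 1 + 2 + 863 = 866

No, 1726 is not perfect (866 ≠ 1726)


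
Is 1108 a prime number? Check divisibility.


1108 / 2 = 554 (exact division)
1108 is NOT prime.

No, 1108 is not prime


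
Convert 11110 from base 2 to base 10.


11110 (base 2) = 30 (decimal)
30 (decimal) = 30 (base 10)


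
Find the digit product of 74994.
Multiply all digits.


7 × 4 × 9 × 9 × 4 = 9072


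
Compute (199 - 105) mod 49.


199 - 105 = 94
94 mod 49 = 45


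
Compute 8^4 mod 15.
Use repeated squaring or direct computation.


8^1 mod 15 = 8
8^2 mod 15 = 4
8^3 mod 15 = 2
8^4 mod 15 = 1


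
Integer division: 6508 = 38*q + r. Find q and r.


6508 = 38 * 171 + 10
Check: 6498 + 10 = 6508

q = 171, r = 10


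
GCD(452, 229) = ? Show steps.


452 = 1 * 229 + 223
229 = 1 * 223 + 6
223 = 37 * 6 + 1
6 = 6 * 1 + 0
GCD = 1


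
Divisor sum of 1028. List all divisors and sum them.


Divisors of 1028: 1, 2, 4, 257, 514, 1028
Sum = 1 + 2 + 4 + 257 + 514 + 1028 = 1806

σ(1028) = 1806


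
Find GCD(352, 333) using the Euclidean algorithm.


352 = 1 * 333 + 19
333 = 17 * 19 + 10
19 = 1 * 10 + 9
10 = 1 * 9 + 1
9 = 9 * 1 + 0
GCD = 1


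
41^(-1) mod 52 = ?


Use the extended Euclidean algorithm on (52, 41); each row r = 52*s + 41*t:
r=52, s=1, t=0
r=41, s=0, t=1
q=1: r=11, s=1, t=-1   [52*(1) + 41*(-1) = 11]
q=3: r=8, s=-3, t=4   [52*(-3) + 41*(4) = 8]
q=1: r=3, s=4, t=-5   [52*(4) + 41*(-5) = 3]
q=2: r=2, s=-11, t=14   [52*(-11) + 41*(14) = 2]
q=1: r=1, s=15, t=-19   [52*(15) + 41*(-19) = 1]
q=2: r=0, s=-41, t=52   [52*(-41) + 41*(52) = 0]
GCD = 1 with t = -19, so 41*(-19) ≡ 1 (mod 52)
Inverse = -19 mod 52 = 33
Check: 41 * 33 = 1353 ≡ 1 (mod 52)

41^(-1) ≡ 33 (mod 52)


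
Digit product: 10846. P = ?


1 × 0 × 8 × 4 × 6 = 0


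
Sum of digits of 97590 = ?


9 + 7 + 5 + 9 + 0 = 30


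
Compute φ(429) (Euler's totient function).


429 = 3 × 11 × 13
Prime factors: 3, 11, 13
φ(429) = 429 × (1-1/3) × (1-1/11) × (1-1/13)
= 429 × 2/3 × 10/11 × 12/13 = 240

φ(429) = 240


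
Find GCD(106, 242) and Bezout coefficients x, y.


Tabular extended Euclidean (each row: r = 106*s + 242*t):
r=106, s=1, t=0
r=242, s=0, t=1
q=0: r=106, s=1, t=0   [106*(1) + 242*(0) = 106]
q=2: r=30, s=-2, t=1   [106*(-2) + 242*(1) = 30]
q=3: r=16, s=7, t=-3   [106*(7) + 242*(-3) = 16]
q=1: r=14, s=-9, t=4   [106*(-9) + 242*(4) = 14]
q=1: r=2, s=16, t=-7   [106*(16) + 242*(-7) = 2]
q=7: r=0, s=-121, t=53   [106*(-121) + 242*(53) = 0]
GCD = 2; from the row with r=2: x=16, y=-7
Check: 106*(16) + 242*(-7) = 1696 - 1694 = 2

GCD = 2, x = 16, y = -7


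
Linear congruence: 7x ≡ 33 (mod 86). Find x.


GCD(7, 86) = 1, unique solution
a^(-1) mod 86 = 37
x = 37 * 33 mod 86 = 17

x ≡ 17 (mod 86)


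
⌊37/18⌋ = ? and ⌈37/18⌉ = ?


37/18 = 2.0556
floor = 2
ceil = 3

floor = 2, ceil = 3


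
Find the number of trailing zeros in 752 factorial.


floor(752/5) = 150
floor(752/25) = 30
floor(752/125) = 6
floor(752/625) = 1
Total = 187

187 trailing zeros


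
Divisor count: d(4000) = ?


4000 = 2^5 × 5^3
d(4000) = (5+1) × (3+1) = 24

24 divisors


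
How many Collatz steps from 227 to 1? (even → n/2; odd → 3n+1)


227 → 682 → 341 → 1024 → 512 → 256 → 128 → 64 → 32 → 16 → 8 → 4 → 2 → 1
Total steps = 13

13 steps


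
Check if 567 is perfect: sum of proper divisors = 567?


Proper divisors of 567: 1, 3, 7, 9, 21, 27, 63, 81, 189
Sum = 1 + 3 + 7 + 9 + 21 + 27 + 63 + 81 + 189 = 401

No, 567 is not perfect (401 ≠ 567)


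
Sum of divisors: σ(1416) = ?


Divisors of 1416: 1, 2, 3, 4, 6, 8, 12, 24, 59, 118, 177, 236, 354, 472, 708, 1416
Sum = 1 + 2 + 3 + 4 + 6 + 8 + 12 + 24 + 59 + 118 + 177 + 236 + 354 + 472 + 708 + 1416 = 3600

σ(1416) = 3600


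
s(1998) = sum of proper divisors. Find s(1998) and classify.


Proper divisors: 1, 2, 3, 6, 9, 18, 27, 37, 54, 74, 111, 222, 333, 666, 999
Sum = 1 + 2 + 3 + 6 + 9 + 18 + 27 + 37 + 54 + 74 + 111 + 222 + 333 + 666 + 999 = 2562
2562 > 1998 → abundant

s(1998) = 2562 (abundant)


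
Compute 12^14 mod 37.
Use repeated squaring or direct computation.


12^1 mod 37 = 12
12^2 mod 37 = 33
12^3 mod 37 = 26
12^4 mod 37 = 16
12^5 mod 37 = 7
12^6 mod 37 = 10
12^7 mod 37 = 9
12^8 mod 37 = 34
12^9 mod 37 = 1
12^10 mod 37 = 12
12^11 mod 37 = 33
12^12 mod 37 = 26
12^13 mod 37 = 16
12^14 mod 37 = 7


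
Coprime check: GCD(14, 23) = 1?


Euclidean algorithm:
23 = 1 * 14 + 9
14 = 1 * 9 + 5
9 = 1 * 5 + 4
5 = 1 * 4 + 1
4 = 4 * 1 + 0
GCD(14, 23) = 1

Yes, coprime (GCD = 1)


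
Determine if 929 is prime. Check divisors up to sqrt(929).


Check divisors up to sqrt(929) = 30.4795
No divisors found.
929 is prime.

Yes, 929 is prime


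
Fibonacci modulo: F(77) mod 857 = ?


F(k) mod 857 for k=1..77:
1, 1, 2, 3, 5, 8, 13, 21, 34, 55, 89, 144, 233, 377, 610, 130, 740, 13, 753, 766, 662, 571, 376, 90, 466, 556, 165, 721, 29, 750, 779, 672, 594, 409, 146, 555, 701, 399, 243, 642, 28, 670, 698, 511, 352, 6, 358, 364, 722, 229, 94, 323, 417, 740, 300, 183, 483, 666, 292, 101, 393, 494, 30, 524, 554, 221, 775, 139, 57, 196, 253, 449, 702, 294, 139, 433, 572
F(77) mod 857 = 572


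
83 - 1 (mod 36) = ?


83 - 1 = 82
82 mod 36 = 10


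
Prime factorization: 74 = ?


74 / 2 = 37
37 / 37 = 1
74 = 2 × 37


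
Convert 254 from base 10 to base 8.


254 (base 10) = 254 (decimal)
254 (decimal) = 376 (base 8)


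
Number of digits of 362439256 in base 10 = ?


362439256 has 9 digits in base 10
floor(log10(362439256)) + 1 = floor(8.5592) + 1 = 9

9 digits (base 10)


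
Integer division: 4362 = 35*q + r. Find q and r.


4362 = 35 * 124 + 22
Check: 4340 + 22 = 4362

q = 124, r = 22


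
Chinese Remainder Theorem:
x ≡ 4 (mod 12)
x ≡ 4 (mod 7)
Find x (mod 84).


M = 12*7 = 84
M1 = M/12 = 7, M2 = M/7 = 12
M1^(-1) mod 12 = 7, M2^(-1) mod 7 = 3
x = 4*7*7 + 4*12*3 = 340
340 mod 84 = 4
Check: 4 mod 12 = 4 ✓, 4 mod 7 = 4 ✓

x ≡ 4 (mod 84)


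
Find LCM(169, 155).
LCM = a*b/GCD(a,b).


GCD(169, 155) = 1
LCM = 169*155/1 = 26195/1 = 26195

LCM = 26195


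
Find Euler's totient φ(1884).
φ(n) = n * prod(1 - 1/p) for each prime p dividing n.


1884 = 2^2 × 3 × 157
Prime factors: 2, 3, 157
φ(1884) = 1884 × (1-1/2) × (1-1/3) × (1-1/157)
= 1884 × 1/2 × 2/3 × 156/157 = 624

φ(1884) = 624


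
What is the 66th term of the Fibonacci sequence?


Sequence: 1, 1, 2, 3, 5, 8, 13, 21, 34, 55, 89, 144, 233, 377, 610, 987, 1597, 2584, 4181, 6765, 10946, 17711, 28657, 46368, 75025, 121393, 196418, 317811, 514229, 832040, 1346269, 2178309, 3524578, 5702887, 9227465, 14930352, 24157817, 39088169, 63245986, 102334155, 165580141, 267914296, 433494437, 701408733, 1134903170, 1836311903, 2971215073, 4807526976, 7778742049, 12586269025, 20365011074, 32951280099, 53316291173, 86267571272, 139583862445, 225851433717, 365435296162, 591286729879, 956722026041, 1548008755920, 2504730781961, 4052739537881, 6557470319842, 10610209857723, 17167680177565, 27777890035288
F(66) = 27777890035288


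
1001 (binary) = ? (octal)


1001 (base 2) = 9 (decimal)
9 (decimal) = 11 (base 8)


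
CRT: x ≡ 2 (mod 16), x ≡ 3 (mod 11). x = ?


M = 16*11 = 176
M1 = M/16 = 11, M2 = M/11 = 16
M1^(-1) mod 16 = 3, M2^(-1) mod 11 = 9
x = 2*11*3 + 3*16*9 = 498
498 mod 176 = 146
Check: 146 mod 16 = 2 ✓, 146 mod 11 = 3 ✓

x ≡ 146 (mod 176)


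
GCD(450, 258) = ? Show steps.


450 = 1 * 258 + 192
258 = 1 * 192 + 66
192 = 2 * 66 + 60
66 = 1 * 60 + 6
60 = 10 * 6 + 0
GCD = 6


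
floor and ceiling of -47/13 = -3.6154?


-47/13 = -3.6154
floor = -4
ceil = -3

floor = -4, ceil = -3


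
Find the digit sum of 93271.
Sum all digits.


9 + 3 + 2 + 7 + 1 = 22


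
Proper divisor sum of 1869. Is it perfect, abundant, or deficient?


Proper divisors: 1, 3, 7, 21, 89, 267, 623
Sum = 1 + 3 + 7 + 21 + 89 + 267 + 623 = 1011
1011 < 1869 → deficient

s(1869) = 1011 (deficient)


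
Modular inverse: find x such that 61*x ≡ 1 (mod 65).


Use the extended Euclidean algorithm on (65, 61); each row r = 65*s + 61*t:
r=65, s=1, t=0
r=61, s=0, t=1
q=1: r=4, s=1, t=-1   [65*(1) + 61*(-1) = 4]
q=15: r=1, s=-15, t=16   [65*(-15) + 61*(16) = 1]
q=4: r=0, s=61, t=-65   [65*(61) + 61*(-65) = 0]
GCD = 1 with t = 16, so 61*(16) ≡ 1 (mod 65)
Inverse = 16 mod 65 = 16
Check: 61 * 16 = 976 ≡ 1 (mod 65)

61^(-1) ≡ 16 (mod 65)


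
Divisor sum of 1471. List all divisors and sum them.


Divisors of 1471: 1, 1471
Sum = 1 + 1471 = 1472

σ(1471) = 1472


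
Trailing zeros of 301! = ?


floor(301/5) = 60
floor(301/25) = 12
floor(301/125) = 2
Total = 74

74 trailing zeros


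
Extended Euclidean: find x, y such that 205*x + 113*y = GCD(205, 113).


Tabular extended Euclidean (each row: r = 205*s + 113*t):
r=205, s=1, t=0
r=113, s=0, t=1
q=1: r=92, s=1, t=-1   [205*(1) + 113*(-1) = 92]
q=1: r=21, s=-1, t=2   [205*(-1) + 113*(2) = 21]
q=4: r=8, s=5, t=-9   [205*(5) + 113*(-9) = 8]
q=2: r=5, s=-11, t=20   [205*(-11) + 113*(20) = 5]
q=1: r=3, s=16, t=-29   [205*(16) + 113*(-29) = 3]
q=1: r=2, s=-27, t=49   [205*(-27) + 113*(49) = 2]
q=1: r=1, s=43, t=-78   [205*(43) + 113*(-78) = 1]
q=2: r=0, s=-113, t=205   [205*(-113) + 113*(205) = 0]
GCD = 1; from the row with r=1: x=43, y=-78
Check: 205*(43) + 113*(-78) = 8815 - 8814 = 1

GCD = 1, x = 43, y = -78


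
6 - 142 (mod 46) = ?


6 - 142 = -136
-136 mod 46 = 2


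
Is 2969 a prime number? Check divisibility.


Check divisors up to sqrt(2969) = 54.4885
No divisors found.
2969 is prime.

Yes, 2969 is prime


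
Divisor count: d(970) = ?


970 = 2^1 × 5^1 × 97^1
d(970) = (1+1) × (1+1) × (1+1) = 8

8 divisors


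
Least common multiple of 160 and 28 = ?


GCD(160, 28) = 4
LCM = 160*28/4 = 4480/4 = 1120

LCM = 1120


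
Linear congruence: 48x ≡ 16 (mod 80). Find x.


GCD(48, 80) = 16 divides 16
Divide: 3x ≡ 1 (mod 5)
x ≡ 2 (mod 5)


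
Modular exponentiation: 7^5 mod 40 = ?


7^1 mod 40 = 7
7^2 mod 40 = 9
7^3 mod 40 = 23
7^4 mod 40 = 1
7^5 mod 40 = 7


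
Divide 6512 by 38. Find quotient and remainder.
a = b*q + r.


6512 = 38 * 171 + 14
Check: 6498 + 14 = 6512

q = 171, r = 14


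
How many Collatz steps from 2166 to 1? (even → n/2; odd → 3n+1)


2166 → 1083 → 3250 → 1625 → 4876 → 2438 → 1219 → 3658 → 1829 → 5488 → 2744 → 1372 → 686 → 343 → 1030 → 515 → 1546 → 773 → 2320 → 1160 → 580 → 290 → 145 → 436 → 218 → 109 → 328 → 164 → 82 → 41 → 124 → 62 → 31 → 94 → 47 → 142 → 71 → 214 → 107 → 322 → 161 → 484 → 242 → 121 → 364 → 182 → 91 → 274 → 137 → 412 → 206 → 103 → 310 → 155 → 466 → 233 → 700 → 350 → 175 → 526 → 263 → 790 → 395 → 1186 → 593 → 1780 → 890 → 445 → 1336 → 668 → 334 → 167 → 502 → 251 → 754 → 377 → 1132 → 566 → 283 → 850 → 425 → 1276 → 638 → 319 → 958 → 479 → 1438 → 719 → 2158 → 1079 → 3238 → 1619 → 4858 → 2429 → 7288 → 3644 → 1822 → 911 → 2734 → 1367 → 4102 → 2051 → 6154 → 3077 → 9232 → 4616 → 2308 → 1154 → 577 → 1732 → 866 → 433 → 1300 → 650 → 325 → 976 → 488 → 244 → 122 → 61 → 184 → 92 → 46 → 23 → 70 → 35 → 106 → 53 → 160 → 80 → 40 → 20 → 10 → 5 → 16 → 8 → 4 → 2 → 1
Total steps = 138

138 steps


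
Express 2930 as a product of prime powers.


2930 / 2 = 1465
1465 / 5 = 293
293 / 293 = 1
2930 = 2 × 5 × 293


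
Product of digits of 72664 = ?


7 × 2 × 6 × 6 × 4 = 2016


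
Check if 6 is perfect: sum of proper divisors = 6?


Proper divisors of 6: 1, 2, 3
Sum = 1 + 2 + 3 = 6

Yes, 6 is perfect (6 = 6)


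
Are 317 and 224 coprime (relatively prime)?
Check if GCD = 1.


Euclidean algorithm:
317 = 1 * 224 + 93
224 = 2 * 93 + 38
93 = 2 * 38 + 17
38 = 2 * 17 + 4
17 = 4 * 4 + 1
4 = 4 * 1 + 0
GCD(317, 224) = 1

Yes, coprime (GCD = 1)


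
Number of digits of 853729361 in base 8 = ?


853729361 in base 8 = 6270560121
Number of digits = 10

10 digits (base 8)


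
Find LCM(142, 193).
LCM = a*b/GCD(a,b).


GCD(142, 193) = 1
LCM = 142*193/1 = 27406/1 = 27406

LCM = 27406


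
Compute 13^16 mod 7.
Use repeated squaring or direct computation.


13^1 mod 7 = 6
13^2 mod 7 = 1
13^3 mod 7 = 6
13^4 mod 7 = 1
13^5 mod 7 = 6
13^6 mod 7 = 1
13^7 mod 7 = 6
13^8 mod 7 = 1
13^9 mod 7 = 6
13^10 mod 7 = 1
13^11 mod 7 = 6
13^12 mod 7 = 1
13^13 mod 7 = 6
13^14 mod 7 = 1
13^15 mod 7 = 6
13^16 mod 7 = 1


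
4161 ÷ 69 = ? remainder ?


4161 = 69 * 60 + 21
Check: 4140 + 21 = 4161

q = 60, r = 21


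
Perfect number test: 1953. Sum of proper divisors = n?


Proper divisors of 1953: 1, 3, 7, 9, 21, 31, 63, 93, 217, 279, 651
Sum = 1 + 3 + 7 + 9 + 21 + 31 + 63 + 93 + 217 + 279 + 651 = 1375

No, 1953 is not perfect (1375 ≠ 1953)


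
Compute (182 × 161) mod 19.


182 × 161 = 29302
29302 mod 19 = 4


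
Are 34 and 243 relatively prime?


Euclidean algorithm:
243 = 7 * 34 + 5
34 = 6 * 5 + 4
5 = 1 * 4 + 1
4 = 4 * 1 + 0
GCD(34, 243) = 1

Yes, coprime (GCD = 1)


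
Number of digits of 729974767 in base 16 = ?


729974767 in base 16 = 2B8287EF
Number of digits = 8

8 digits (base 16)


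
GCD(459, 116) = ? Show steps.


459 = 3 * 116 + 111
116 = 1 * 111 + 5
111 = 22 * 5 + 1
5 = 5 * 1 + 0
GCD = 1


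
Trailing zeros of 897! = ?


floor(897/5) = 179
floor(897/25) = 35
floor(897/125) = 7
floor(897/625) = 1
Total = 222

222 trailing zeros


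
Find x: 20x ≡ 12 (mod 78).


GCD(20, 78) = 2 divides 12
Divide: 10x ≡ 6 (mod 39)
x ≡ 24 (mod 39)


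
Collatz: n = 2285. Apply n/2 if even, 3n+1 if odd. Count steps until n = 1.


2285 → 6856 → 3428 → 1714 → 857 → 2572 → 1286 → 643 → 1930 → 965 → 2896 → 1448 → 724 → 362 → 181 → 544 → 272 → 136 → 68 → 34 → 17 → 52 → 26 → 13 → 40 → 20 → 10 → 5 → 16 → 8 → 4 → 2 → 1
Total steps = 32

32 steps


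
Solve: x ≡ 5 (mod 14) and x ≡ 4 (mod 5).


M = 14*5 = 70
M1 = M/14 = 5, M2 = M/5 = 14
M1^(-1) mod 14 = 3, M2^(-1) mod 5 = 4
x = 5*5*3 + 4*14*4 = 299
299 mod 70 = 19
Check: 19 mod 14 = 5 ✓, 19 mod 5 = 4 ✓

x ≡ 19 (mod 70)


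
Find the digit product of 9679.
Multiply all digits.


9 × 6 × 7 × 9 = 3402


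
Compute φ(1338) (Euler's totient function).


1338 = 2 × 3 × 223
Prime factors: 2, 3, 223
φ(1338) = 1338 × (1-1/2) × (1-1/3) × (1-1/223)
= 1338 × 1/2 × 2/3 × 222/223 = 444

φ(1338) = 444


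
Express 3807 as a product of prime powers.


3807 / 3 = 1269
1269 / 3 = 423
423 / 3 = 141
141 / 3 = 47
47 / 47 = 1
3807 = 3^4 × 47


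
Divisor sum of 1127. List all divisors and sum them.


Divisors of 1127: 1, 7, 23, 49, 161, 1127
Sum = 1 + 7 + 23 + 49 + 161 + 1127 = 1368

σ(1127) = 1368


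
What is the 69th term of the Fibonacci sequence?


Sequence: 1, 1, 2, 3, 5, 8, 13, 21, 34, 55, 89, 144, 233, 377, 610, 987, 1597, 2584, 4181, 6765, 10946, 17711, 28657, 46368, 75025, 121393, 196418, 317811, 514229, 832040, 1346269, 2178309, 3524578, 5702887, 9227465, 14930352, 24157817, 39088169, 63245986, 102334155, 165580141, 267914296, 433494437, 701408733, 1134903170, 1836311903, 2971215073, 4807526976, 7778742049, 12586269025, 20365011074, 32951280099, 53316291173, 86267571272, 139583862445, 225851433717, 365435296162, 591286729879, 956722026041, 1548008755920, 2504730781961, 4052739537881, 6557470319842, 10610209857723, 17167680177565, 27777890035288, 44945570212853, 72723460248141, 117669030460994
F(69) = 117669030460994


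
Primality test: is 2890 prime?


2890 / 2 = 1445 (exact division)
2890 is NOT prime.

No, 2890 is not prime


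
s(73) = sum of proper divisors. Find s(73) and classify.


Proper divisors: 1
Sum = 1 = 1
1 < 73 → deficient

s(73) = 1 (deficient)


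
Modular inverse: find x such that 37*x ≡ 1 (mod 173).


Use the extended Euclidean algorithm on (173, 37); each row r = 173*s + 37*t:
r=173, s=1, t=0
r=37, s=0, t=1
q=4: r=25, s=1, t=-4   [173*(1) + 37*(-4) = 25]
q=1: r=12, s=-1, t=5   [173*(-1) + 37*(5) = 12]
q=2: r=1, s=3, t=-14   [173*(3) + 37*(-14) = 1]
q=12: r=0, s=-37, t=173   [173*(-37) + 37*(173) = 0]
GCD = 1 with t = -14, so 37*(-14) ≡ 1 (mod 173)
Inverse = -14 mod 173 = 159
Check: 37 * 159 = 5883 ≡ 1 (mod 173)

37^(-1) ≡ 159 (mod 173)


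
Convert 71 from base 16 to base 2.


71 (base 16) = 113 (decimal)
113 (decimal) = 1110001 (base 2)


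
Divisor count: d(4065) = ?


4065 = 3^1 × 5^1 × 271^1
d(4065) = (1+1) × (1+1) × (1+1) = 8

8 divisors


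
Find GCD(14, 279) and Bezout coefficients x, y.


Tabular extended Euclidean (each row: r = 14*s + 279*t):
r=14, s=1, t=0
r=279, s=0, t=1
q=0: r=14, s=1, t=0   [14*(1) + 279*(0) = 14]
q=19: r=13, s=-19, t=1   [14*(-19) + 279*(1) = 13]
q=1: r=1, s=20, t=-1   [14*(20) + 279*(-1) = 1]
q=13: r=0, s=-279, t=14   [14*(-279) + 279*(14) = 0]
GCD = 1; from the row with r=1: x=20, y=-1
Check: 14*(20) + 279*(-1) = 280 - 279 = 1

GCD = 1, x = 20, y = -1


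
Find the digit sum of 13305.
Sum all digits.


1 + 3 + 3 + 0 + 5 = 12


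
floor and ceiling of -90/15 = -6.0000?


-90/15 = -6.0000
floor = -6
ceil = -6

floor = -6, ceil = -6


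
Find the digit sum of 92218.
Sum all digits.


9 + 2 + 2 + 1 + 8 = 22


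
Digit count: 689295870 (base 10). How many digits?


689295870 has 9 digits in base 10
floor(log10(689295870)) + 1 = floor(8.8384) + 1 = 9

9 digits (base 10)


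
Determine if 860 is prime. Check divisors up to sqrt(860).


860 / 2 = 430 (exact division)
860 is NOT prime.

No, 860 is not prime


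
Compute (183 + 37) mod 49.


183 + 37 = 220
220 mod 49 = 24


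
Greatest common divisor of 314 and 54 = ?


314 = 5 * 54 + 44
54 = 1 * 44 + 10
44 = 4 * 10 + 4
10 = 2 * 4 + 2
4 = 2 * 2 + 0
GCD = 2


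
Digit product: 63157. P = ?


6 × 3 × 1 × 5 × 7 = 630


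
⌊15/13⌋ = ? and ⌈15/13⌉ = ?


15/13 = 1.1538
floor = 1
ceil = 2

floor = 1, ceil = 2


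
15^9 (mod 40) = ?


15^1 mod 40 = 15
15^2 mod 40 = 25
15^3 mod 40 = 15
15^4 mod 40 = 25
15^5 mod 40 = 15
15^6 mod 40 = 25
15^7 mod 40 = 15
15^8 mod 40 = 25
15^9 mod 40 = 15


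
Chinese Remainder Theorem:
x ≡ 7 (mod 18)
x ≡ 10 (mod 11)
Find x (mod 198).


M = 18*11 = 198
M1 = M/18 = 11, M2 = M/11 = 18
M1^(-1) mod 18 = 5, M2^(-1) mod 11 = 8
x = 7*11*5 + 10*18*8 = 1825
1825 mod 198 = 43
Check: 43 mod 18 = 7 ✓, 43 mod 11 = 10 ✓

x ≡ 43 (mod 198)


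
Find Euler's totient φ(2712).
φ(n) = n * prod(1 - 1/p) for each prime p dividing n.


2712 = 2^3 × 3 × 113
Prime factors: 2, 3, 113
φ(2712) = 2712 × (1-1/2) × (1-1/3) × (1-1/113)
= 2712 × 1/2 × 2/3 × 112/113 = 896

φ(2712) = 896


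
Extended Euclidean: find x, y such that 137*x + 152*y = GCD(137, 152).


Tabular extended Euclidean (each row: r = 137*s + 152*t):
r=137, s=1, t=0
r=152, s=0, t=1
q=0: r=137, s=1, t=0   [137*(1) + 152*(0) = 137]
q=1: r=15, s=-1, t=1   [137*(-1) + 152*(1) = 15]
q=9: r=2, s=10, t=-9   [137*(10) + 152*(-9) = 2]
q=7: r=1, s=-71, t=64   [137*(-71) + 152*(64) = 1]
q=2: r=0, s=152, t=-137   [137*(152) + 152*(-137) = 0]
GCD = 1; from the row with r=1: x=-71, y=64
Check: 137*(-71) + 152*(64) = -9727 + 9728 = 1

GCD = 1, x = -71, y = 64


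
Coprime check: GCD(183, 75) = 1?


Euclidean algorithm:
183 = 2 * 75 + 33
75 = 2 * 33 + 9
33 = 3 * 9 + 6
9 = 1 * 6 + 3
6 = 2 * 3 + 0
GCD(183, 75) = 3

No, not coprime (GCD = 3)


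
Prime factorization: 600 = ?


600 / 2 = 300
300 / 2 = 150
150 / 2 = 75
75 / 3 = 25
25 / 5 = 5
5 / 5 = 1
600 = 2^3 × 3 × 5^2


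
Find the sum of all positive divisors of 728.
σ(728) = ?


Divisors of 728: 1, 2, 4, 7, 8, 13, 14, 26, 28, 52, 56, 91, 104, 182, 364, 728
Sum = 1 + 2 + 4 + 7 + 8 + 13 + 14 + 26 + 28 + 52 + 56 + 91 + 104 + 182 + 364 + 728 = 1680

σ(728) = 1680


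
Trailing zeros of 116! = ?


floor(116/5) = 23
floor(116/25) = 4
Total = 27

27 trailing zeros


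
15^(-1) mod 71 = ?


Use the extended Euclidean algorithm on (71, 15); each row r = 71*s + 15*t:
r=71, s=1, t=0
r=15, s=0, t=1
q=4: r=11, s=1, t=-4   [71*(1) + 15*(-4) = 11]
q=1: r=4, s=-1, t=5   [71*(-1) + 15*(5) = 4]
q=2: r=3, s=3, t=-14   [71*(3) + 15*(-14) = 3]
q=1: r=1, s=-4, t=19   [71*(-4) + 15*(19) = 1]
q=3: r=0, s=15, t=-71   [71*(15) + 15*(-71) = 0]
GCD = 1 with t = 19, so 15*(19) ≡ 1 (mod 71)
Inverse = 19 mod 71 = 19
Check: 15 * 19 = 285 ≡ 1 (mod 71)

15^(-1) ≡ 19 (mod 71)


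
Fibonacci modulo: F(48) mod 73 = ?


F(k) mod 73 for k=1..48:
1, 1, 2, 3, 5, 8, 13, 21, 34, 55, 16, 71, 14, 12, 26, 38, 64, 29, 20, 49, 69, 45, 41, 13, 54, 67, 48, 42, 17, 59, 3, 62, 65, 54, 46, 27, 0, 27, 27, 54, 8, 62, 70, 59, 56, 42, 25, 67
F(48) mod 73 = 67


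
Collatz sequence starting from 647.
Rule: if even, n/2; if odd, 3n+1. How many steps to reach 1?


647 → 1942 → 971 → 2914 → 1457 → 4372 → 2186 → 1093 → 3280 → 1640 → 820 → 410 → 205 → 616 → 308 → 154 → 77 → 232 → 116 → 58 → 29 → 88 → 44 → 22 → 11 → 34 → 17 → 52 → 26 → 13 → 40 → 20 → 10 → 5 → 16 → 8 → 4 → 2 → 1
Total steps = 38

38 steps


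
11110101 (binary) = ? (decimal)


11110101 (base 2) = 245 (decimal)
245 (decimal) = 245 (base 10)


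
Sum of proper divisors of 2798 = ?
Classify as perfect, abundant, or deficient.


Proper divisors: 1, 2, 1399
Sum = 1 + 2 + 1399 = 1402
1402 < 2798 → deficient

s(2798) = 1402 (deficient)


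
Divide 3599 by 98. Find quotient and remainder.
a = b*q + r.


3599 = 98 * 36 + 71
Check: 3528 + 71 = 3599

q = 36, r = 71


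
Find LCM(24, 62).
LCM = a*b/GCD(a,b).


GCD(24, 62) = 2
LCM = 24*62/2 = 1488/2 = 744

LCM = 744


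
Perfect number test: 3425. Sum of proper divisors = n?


Proper divisors of 3425: 1, 5, 25, 137, 685
Sum = 1 + 5 + 25 + 137 + 685 = 853

No, 3425 is not perfect (853 ≠ 3425)


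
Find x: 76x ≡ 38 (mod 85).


GCD(76, 85) = 1, unique solution
a^(-1) mod 85 = 66
x = 66 * 38 mod 85 = 43

x ≡ 43 (mod 85)


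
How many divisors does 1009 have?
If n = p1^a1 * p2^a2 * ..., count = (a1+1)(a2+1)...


1009 = 1009^1
d(1009) = (1+1) = 2

2 divisors


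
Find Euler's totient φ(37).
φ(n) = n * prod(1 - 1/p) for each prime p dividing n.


37 = 37
Prime factors: 37
φ(37) = 37 × (1-1/37)
= 37 × 36/37 = 36

φ(37) = 36


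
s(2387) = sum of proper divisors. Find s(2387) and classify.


Proper divisors: 1, 7, 11, 31, 77, 217, 341
Sum = 1 + 7 + 11 + 31 + 77 + 217 + 341 = 685
685 < 2387 → deficient

s(2387) = 685 (deficient)


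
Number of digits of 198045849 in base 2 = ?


198045849 in base 2 = 1011110011011111000010011001
Number of digits = 28

28 digits (base 2)


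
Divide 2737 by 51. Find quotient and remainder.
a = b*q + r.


2737 = 51 * 53 + 34
Check: 2703 + 34 = 2737

q = 53, r = 34


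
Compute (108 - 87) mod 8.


108 - 87 = 21
21 mod 8 = 5


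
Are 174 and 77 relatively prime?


Euclidean algorithm:
174 = 2 * 77 + 20
77 = 3 * 20 + 17
20 = 1 * 17 + 3
17 = 5 * 3 + 2
3 = 1 * 2 + 1
2 = 2 * 1 + 0
GCD(174, 77) = 1

Yes, coprime (GCD = 1)


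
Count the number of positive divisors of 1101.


1101 = 3^1 × 367^1
d(1101) = (1+1) × (1+1) = 4

4 divisors


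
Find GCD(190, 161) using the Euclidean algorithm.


190 = 1 * 161 + 29
161 = 5 * 29 + 16
29 = 1 * 16 + 13
16 = 1 * 13 + 3
13 = 4 * 3 + 1
3 = 3 * 1 + 0
GCD = 1
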